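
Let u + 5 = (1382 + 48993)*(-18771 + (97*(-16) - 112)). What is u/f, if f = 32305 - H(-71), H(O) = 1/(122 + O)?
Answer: -26250034815/823777 ≈ -31865.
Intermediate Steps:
f = 1647554/51 (f = 32305 - 1/(122 - 71) = 32305 - 1/51 = 1647554/51 ≈ 32305.)
u = -1029413130 (u = -5 + (1382 + 48993)*(-18771 + (97*(-16) - 112)) = -5 + 50375*(-18771 + (-1552 - 112)) = -5 + 50375*(-18771 - 1664) = -5 + 50375*(-20435) = -5 - 1029413125 = -1029413130)
u/f = -1029413130/1647554/51 = -1029413130*51/1647554 = -26250034815/823777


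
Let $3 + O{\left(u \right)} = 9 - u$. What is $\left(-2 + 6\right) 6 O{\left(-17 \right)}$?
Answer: $552$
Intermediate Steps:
$O{\left(u \right)} = 6 - u$ ($O{\left(u \right)} = -3 - \left(-9 + u\right) = 6 - u$)
$\left(-2 + 6\right) 6 O{\left(-17 \right)} = \left(-2 + 6\right) 6 \left(6 - -17\right) = 4 \cdot 6 \left(6 + 17\right) = 24 \cdot 23 = 552$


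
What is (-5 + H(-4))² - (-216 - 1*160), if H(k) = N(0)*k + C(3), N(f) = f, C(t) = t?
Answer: 380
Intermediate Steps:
H(k) = 3 (H(k) = 0*k + 3 = 0 + 3 = 3)
(-5 + H(-4))² - (-216 - 1*160) = (-5 + 3)² - (-216 - 1*160) = (-2)² - (-216 - 160) = 4 - 1*(-376) = 4 + 376 = 380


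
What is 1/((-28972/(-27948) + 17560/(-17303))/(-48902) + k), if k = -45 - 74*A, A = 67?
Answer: -5912059175022/29578032055268975 ≈ -0.00019988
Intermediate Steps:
k = -5003 (k = -45 - 74*67 = -45 - 4958 = -5003)
1/((-28972/(-27948) + 17560/(-17303))/(-48902) + k) = 1/((-28972/(-27948) + 17560/(-17303))/(-48902) - 5003) = 1/((-28972*(-1/27948) + 17560*(-1/17303))*(-1/48902) - 5003) = 1/((7243/6987 - 17560/17303)*(-1/48902) - 5003) = 1/((2633909/120896061)*(-1/48902) - 5003) = 1/(-2633909/5912059175022 - 5003) = 1/(-29578032055268975/5912059175022) = -5912059175022/29578032055268975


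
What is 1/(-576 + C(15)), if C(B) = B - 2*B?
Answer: -1/591 ≈ -0.0016920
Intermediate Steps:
C(B) = -B
1/(-576 + C(15)) = 1/(-576 - 1*15) = 1/(-576 - 15) = 1/(-591) = -1/591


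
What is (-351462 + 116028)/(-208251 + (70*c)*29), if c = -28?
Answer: 235434/265091 ≈ 0.88813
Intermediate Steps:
(-351462 + 116028)/(-208251 + (70*c)*29) = (-351462 + 116028)/(-208251 + (70*(-28))*29) = -235434/(-208251 - 1960*29) = -235434/(-208251 - 56840) = -235434/(-265091) = -235434*(-1/265091) = 235434/265091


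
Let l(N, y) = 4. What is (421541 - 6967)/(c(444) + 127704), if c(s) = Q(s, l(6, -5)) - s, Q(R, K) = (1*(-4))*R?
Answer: 207287/62742 ≈ 3.3038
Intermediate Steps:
Q(R, K) = -4*R
c(s) = -5*s (c(s) = -4*s - s = -5*s)
(421541 - 6967)/(c(444) + 127704) = (421541 - 6967)/(-5*444 + 127704) = 414574/(-2220 + 127704) = 414574/125484 = 414574*(1/125484) = 207287/62742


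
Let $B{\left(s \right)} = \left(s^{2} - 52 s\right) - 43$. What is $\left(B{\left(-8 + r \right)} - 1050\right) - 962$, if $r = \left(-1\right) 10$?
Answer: $-795$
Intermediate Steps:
$r = -10$
$B{\left(s \right)} = -43 + s^{2} - 52 s$
$\left(B{\left(-8 + r \right)} - 1050\right) - 962 = \left(\left(-43 + \left(-8 - 10\right)^{2} - 52 \left(-8 - 10\right)\right) - 1050\right) - 962 = \left(\left(-43 + \left(-18\right)^{2} - -936\right) - 1050\right) - 962 = \left(\left(-43 + 324 + 936\right) - 1050\right) - 962 = \left(1217 - 1050\right) - 962 = 167 - 962 = -795$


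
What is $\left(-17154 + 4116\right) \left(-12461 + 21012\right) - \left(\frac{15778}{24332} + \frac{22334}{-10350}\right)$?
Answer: $- \frac{1002739223986679}{8994150} \approx -1.1149 \cdot 10^{8}$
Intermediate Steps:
$\left(-17154 + 4116\right) \left(-12461 + 21012\right) - \left(\frac{15778}{24332} + \frac{22334}{-10350}\right) = \left(-13038\right) 8551 - \left(15778 \cdot \frac{1}{24332} + 22334 \left(- \frac{1}{10350}\right)\right) = -111487938 - \left(\frac{1127}{1738} - \frac{11167}{5175}\right) = -111487938 - - \frac{13576021}{8994150} = -111487938 + \frac{13576021}{8994150} = - \frac{1002739223986679}{8994150}$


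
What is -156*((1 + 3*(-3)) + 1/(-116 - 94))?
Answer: 43706/35 ≈ 1248.7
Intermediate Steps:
-156*((1 + 3*(-3)) + 1/(-116 - 94)) = -156*((1 - 9) + 1/(-210)) = -156*(-8 - 1/210) = -156*(-1681/210) = 43706/35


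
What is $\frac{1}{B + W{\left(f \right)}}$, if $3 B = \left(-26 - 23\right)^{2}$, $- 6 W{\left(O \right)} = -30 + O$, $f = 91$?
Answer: $\frac{6}{4741} \approx 0.0012656$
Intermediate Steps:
$W{\left(O \right)} = 5 - \frac{O}{6}$ ($W{\left(O \right)} = - \frac{-30 + O}{6} = 5 - \frac{O}{6}$)
$B = \frac{2401}{3}$ ($B = \frac{\left(-26 - 23\right)^{2}}{3} = \frac{\left(-49\right)^{2}}{3} = \frac{1}{3} \cdot 2401 = \frac{2401}{3} \approx 800.33$)
$\frac{1}{B + W{\left(f \right)}} = \frac{1}{\frac{2401}{3} + \left(5 - \frac{91}{6}\right)} = \frac{1}{\frac{2401}{3} - \frac{61}{6}} = \frac{1}{\frac{4741}{6}} = \frac{6}{4741}$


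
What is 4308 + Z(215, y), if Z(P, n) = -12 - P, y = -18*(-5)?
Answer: 4081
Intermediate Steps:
y = 90
4308 + Z(215, y) = 4308 + (-12 - 1*215) = 4308 + (-12 - 215) = 4308 - 227 = 4081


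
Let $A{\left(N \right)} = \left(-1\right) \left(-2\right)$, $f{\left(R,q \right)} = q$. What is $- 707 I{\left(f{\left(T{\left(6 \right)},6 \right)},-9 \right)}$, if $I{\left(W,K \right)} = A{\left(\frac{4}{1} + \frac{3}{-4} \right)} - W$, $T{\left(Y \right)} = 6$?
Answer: $2828$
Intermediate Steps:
$A{\left(N \right)} = 2$
$I{\left(W,K \right)} = 2 - W$
$- 707 I{\left(f{\left(T{\left(6 \right)},6 \right)},-9 \right)} = - 707 \left(2 - 6\right) = \left(-707\right) \left(-4\right) = 2828$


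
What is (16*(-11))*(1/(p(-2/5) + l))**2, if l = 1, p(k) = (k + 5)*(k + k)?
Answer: -110000/4489 ≈ -24.504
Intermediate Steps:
p(k) = 2*k*(5 + k) (p(k) = (5 + k)*(2*k) = 2*k*(5 + k))
(16*(-11))*(1/(p(-2/5) + l))**2 = (16*(-11))*(1/(2*(-2/5)*(5 - 2/5) + 1))**2 = -176/(2*(-2*1/5)*(5 - 2*1/5) + 1)**2 = -176/(2*(-2/5)*(5 - 2/5) + 1)**2 = -176/(2*(-2/5)*(23/5) + 1)**2 = -176/(-92/25 + 1)**2 = -176*(1/(-67/25))**2 = -176*(-25/67)**2 = -176*625/4489 = -110000/4489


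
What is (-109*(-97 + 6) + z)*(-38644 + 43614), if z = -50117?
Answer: -199784060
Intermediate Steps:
(-109*(-97 + 6) + z)*(-38644 + 43614) = (-109*(-97 + 6) - 50117)*(-38644 + 43614) = (-109*(-91) - 50117)*4970 = (9919 - 50117)*4970 = -40198*4970 = -199784060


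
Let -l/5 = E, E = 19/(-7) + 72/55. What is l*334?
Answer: 180694/77 ≈ 2346.7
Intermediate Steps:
E = -541/385 (E = 19*(-1/7) + 72*(1/55) = -19/7 + 72/55 = -541/385 ≈ -1.4052)
l = 541/77 (l = -5*(-541/385) = 541/77 ≈ 7.0260)
l*334 = (541/77)*334 = 180694/77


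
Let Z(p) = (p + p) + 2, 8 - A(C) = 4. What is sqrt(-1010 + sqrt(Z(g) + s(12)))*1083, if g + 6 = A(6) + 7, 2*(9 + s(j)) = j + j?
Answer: 1083*sqrt(-1010 + sqrt(15)) ≈ 34352.0*I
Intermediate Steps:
s(j) = -9 + j (s(j) = -9 + (j + j)/2 = -9 + (2*j)/2 = -9 + j)
A(C) = 4 (A(C) = 8 - 1*4 = 8 - 4 = 4)
g = 5 (g = -6 + (4 + 7) = -6 + 11 = 5)
Z(p) = 2 + 2*p (Z(p) = 2*p + 2 = 2 + 2*p)
sqrt(-1010 + sqrt(Z(g) + s(12)))*1083 = sqrt(-1010 + sqrt((2 + 2*5) + (-9 + 12)))*1083 = sqrt(-1010 + sqrt((2 + 10) + 3))*1083 = sqrt(-1010 + sqrt(12 + 3))*1083 = sqrt(-1010 + sqrt(15))*1083 = 1083*sqrt(-1010 + sqrt(15))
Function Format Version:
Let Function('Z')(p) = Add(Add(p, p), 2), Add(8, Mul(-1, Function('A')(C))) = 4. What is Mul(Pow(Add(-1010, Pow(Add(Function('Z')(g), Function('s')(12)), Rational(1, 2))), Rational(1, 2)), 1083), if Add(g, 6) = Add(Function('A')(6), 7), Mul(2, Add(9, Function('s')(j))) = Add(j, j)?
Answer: Mul(1083, Pow(Add(-1010, Pow(15, Rational(1, 2))), Rational(1, 2))) ≈ Mul(34352., I)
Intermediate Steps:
Function('s')(j) = Add(-9, j) (Function('s')(j) = Add(-9, Mul(Rational(1, 2), Add(j, j))) = Add(-9, Mul(Rational(1, 2), Mul(2, j))) = Add(-9, j))
Function('A')(C) = 4 (Function('A')(C) = Add(8, Mul(-1, 4)) = Add(8, -4) = 4)
g = 5 (g = Add(-6, Add(4, 7)) = Add(-6, 11) = 5)
Function('Z')(p) = Add(2, Mul(2, p)) (Function('Z')(p) = Add(Mul(2, p), 2) = Add(2, Mul(2, p)))
Mul(Pow(Add(-1010, Pow(Add(Function('Z')(g), Function('s')(12)), Rational(1, 2))), Rational(1, 2)), 1083) = Mul(Pow(Add(-1010, Pow(Add(Add(2, Mul(2, 5)), Add(-9, 12)), Rational(1, 2))), Rational(1, 2)), 1083) = Mul(Pow(Add(-1010, Pow(Add(Add(2, 10), 3), Rational(1, 2))), Rational(1, 2)), 1083) = Mul(Pow(Add(-1010, Pow(Add(12, 3), Rational(1, 2))), Rational(1, 2)), 1083) = Mul(Pow(Add(-1010, Pow(15, Rational(1, 2))), Rational(1, 2)), 1083) = Mul(1083, Pow(Add(-1010, Pow(15, Rational(1, 2))), Rational(1, 2)))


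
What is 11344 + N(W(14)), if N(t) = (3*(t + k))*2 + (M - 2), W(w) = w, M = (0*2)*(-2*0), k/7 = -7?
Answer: 11132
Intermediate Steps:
k = -49 (k = 7*(-7) = -49)
M = 0 (M = 0*0 = 0)
N(t) = -296 + 6*t (N(t) = (3*(t - 49))*2 + (0 - 2) = (3*(-49 + t))*2 - 2 = (-147 + 3*t)*2 - 2 = (-294 + 6*t) - 2 = -296 + 6*t)
11344 + N(W(14)) = 11344 + (-296 + 6*14) = 11344 + (-296 + 84) = 11344 - 212 = 11132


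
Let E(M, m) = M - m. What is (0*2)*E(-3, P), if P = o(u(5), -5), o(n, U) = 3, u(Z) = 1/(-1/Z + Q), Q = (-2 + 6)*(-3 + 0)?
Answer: 0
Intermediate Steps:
Q = -12 (Q = 4*(-3) = -12)
u(Z) = 1/(-12 - 1/Z) (u(Z) = 1/(-1/Z - 12) = 1/(-12 - 1/Z))
P = 3
(0*2)*E(-3, P) = (0*2)*(-3 - 1*3) = 0*(-3 - 3) = 0*(-6) = 0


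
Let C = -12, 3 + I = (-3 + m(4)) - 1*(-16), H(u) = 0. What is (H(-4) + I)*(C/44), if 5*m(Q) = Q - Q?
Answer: -30/11 ≈ -2.7273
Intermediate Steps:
m(Q) = 0 (m(Q) = (Q - Q)/5 = (⅕)*0 = 0)
I = 10 (I = -3 + ((-3 + 0) - 1*(-16)) = -3 + (-3 + 16) = -3 + 13 = 10)
(H(-4) + I)*(C/44) = (0 + 10)*(-12/44) = 10*(-12*1/44) = 10*(-3/11) = -30/11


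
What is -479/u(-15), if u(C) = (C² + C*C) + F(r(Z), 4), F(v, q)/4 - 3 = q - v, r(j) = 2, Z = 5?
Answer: -479/470 ≈ -1.0191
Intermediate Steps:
F(v, q) = 12 - 4*v + 4*q (F(v, q) = 12 + 4*(q - v) = 12 + (-4*v + 4*q) = 12 - 4*v + 4*q)
u(C) = 20 + 2*C² (u(C) = (C² + C*C) + (12 - 4*2 + 4*4) = (C² + C²) + (12 - 8 + 16) = 2*C² + 20 = 20 + 2*C²)
-479/u(-15) = -479/(20 + 2*(-15)²) = -479/(20 + 2*225) = -479/(20 + 450) = -479/470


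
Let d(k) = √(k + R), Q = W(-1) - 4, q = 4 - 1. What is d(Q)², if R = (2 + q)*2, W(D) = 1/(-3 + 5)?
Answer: 13/2 ≈ 6.5000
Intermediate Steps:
q = 3
W(D) = ½ (W(D) = 1/2 = ½)
R = 10 (R = (2 + 3)*2 = 5*2 = 10)
Q = -7/2 (Q = ½ - 4 = -7/2 ≈ -3.5000)
d(k) = √(10 + k) (d(k) = √(k + 10) = √(10 + k))
d(Q)² = (√(10 - 7/2))² = (√(13/2))² = (√26/2)² = 13/2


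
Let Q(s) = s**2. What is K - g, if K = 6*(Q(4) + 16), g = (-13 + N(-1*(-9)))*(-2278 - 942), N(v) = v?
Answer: -12688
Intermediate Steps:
g = 12880 (g = (-13 - 1*(-9))*(-2278 - 942) = (-13 + 9)*(-3220) = -4*(-3220) = 12880)
K = 192 (K = 6*(4**2 + 16) = 6*(16 + 16) = 6*32 = 192)
K - g = 192 - 1*12880 = 192 - 12880 = -12688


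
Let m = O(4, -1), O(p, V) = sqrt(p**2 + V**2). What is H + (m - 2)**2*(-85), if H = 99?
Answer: -1686 + 340*sqrt(17) ≈ -284.14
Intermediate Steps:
O(p, V) = sqrt(V**2 + p**2)
m = sqrt(17) (m = sqrt((-1)**2 + 4**2) = sqrt(1 + 16) = sqrt(17) ≈ 4.1231)
H + (m - 2)**2*(-85) = 99 + (sqrt(17) - 2)**2*(-85) = 99 + (-2 + sqrt(17))**2*(-85) = 99 - 85*(-2 + sqrt(17))**2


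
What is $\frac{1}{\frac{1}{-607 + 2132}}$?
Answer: $1525$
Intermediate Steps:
$\frac{1}{\frac{1}{-607 + 2132}} = \frac{1}{\frac{1}{1525}} = 1525$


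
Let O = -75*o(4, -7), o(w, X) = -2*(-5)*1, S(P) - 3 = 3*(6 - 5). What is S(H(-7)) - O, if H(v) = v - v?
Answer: 756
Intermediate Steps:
H(v) = 0
S(P) = 6 (S(P) = 3 + 3*(6 - 5) = 3 + 3*1 = 3 + 3 = 6)
o(w, X) = 10 (o(w, X) = 10*1 = 10)
O = -750 (O = -75*10 = -750)
S(H(-7)) - O = 6 - 1*(-750) = 6 + 750 = 756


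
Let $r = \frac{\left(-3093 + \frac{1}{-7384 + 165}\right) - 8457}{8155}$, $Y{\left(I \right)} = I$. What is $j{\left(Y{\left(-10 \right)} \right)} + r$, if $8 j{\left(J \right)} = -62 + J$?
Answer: $- \frac{613217956}{58870945} \approx -10.416$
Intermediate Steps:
$j{\left(J \right)} = - \frac{31}{4} + \frac{J}{8}$ ($j{\left(J \right)} = \frac{-62 + J}{8} = - \frac{31}{4} + \frac{J}{8}$)
$r = - \frac{83379451}{58870945}$ ($r = \left(\left(-3093 + \frac{1}{-7219}\right) - 8457\right) \frac{1}{8155} = \left(\left(-3093 - \frac{1}{7219}\right) - 8457\right) \frac{1}{8155} = \left(- \frac{22328368}{7219} - 8457\right) \frac{1}{8155} = \left(- \frac{83379451}{7219}\right) \frac{1}{8155} = - \frac{83379451}{58870945} \approx -1.4163$)
$j{\left(Y{\left(-10 \right)} \right)} + r = \left(- \frac{31}{4} + \frac{1}{8} \left(-10\right)\right) - \frac{83379451}{58870945} = \left(- \frac{31}{4} - \frac{5}{4}\right) - \frac{83379451}{58870945} = -9 - \frac{83379451}{58870945} = - \frac{613217956}{58870945}$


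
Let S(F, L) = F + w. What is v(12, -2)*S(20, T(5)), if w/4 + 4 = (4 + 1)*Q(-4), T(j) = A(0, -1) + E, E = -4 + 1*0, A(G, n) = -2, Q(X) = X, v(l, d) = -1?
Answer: 76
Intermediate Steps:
E = -4 (E = -4 + 0 = -4)
T(j) = -6 (T(j) = -2 - 4 = -6)
w = -96 (w = -16 + 4*((4 + 1)*(-4)) = -16 + 4*(5*(-4)) = -16 + 4*(-20) = -16 - 80 = -96)
S(F, L) = -96 + F (S(F, L) = F - 96 = -96 + F)
v(12, -2)*S(20, T(5)) = -(-96 + 20) = -1*(-76) = 76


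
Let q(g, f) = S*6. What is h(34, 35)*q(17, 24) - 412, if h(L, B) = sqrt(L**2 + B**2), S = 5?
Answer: -412 + 30*sqrt(2381) ≈ 1051.9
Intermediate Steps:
q(g, f) = 30 (q(g, f) = 5*6 = 30)
h(L, B) = sqrt(B**2 + L**2)
h(34, 35)*q(17, 24) - 412 = sqrt(35**2 + 34**2)*30 - 412 = sqrt(1225 + 1156)*30 - 412 = sqrt(2381)*30 - 412 = 30*sqrt(2381) - 412 = -412 + 30*sqrt(2381)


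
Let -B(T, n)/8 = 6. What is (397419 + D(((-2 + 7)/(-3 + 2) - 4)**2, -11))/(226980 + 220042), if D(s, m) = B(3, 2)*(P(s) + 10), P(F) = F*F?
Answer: 82011/447022 ≈ 0.18346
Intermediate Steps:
B(T, n) = -48 (B(T, n) = -8*6 = -48)
P(F) = F**2
D(s, m) = -480 - 48*s**2 (D(s, m) = -48*(s**2 + 10) = -48*(10 + s**2) = -480 - 48*s**2)
(397419 + D(((-2 + 7)/(-3 + 2) - 4)**2, -11))/(226980 + 220042) = (397419 + (-480 - 48*((-2 + 7)/(-3 + 2) - 4)**4))/(226980 + 220042) = (397419 + (-480 - 48*(5/(-1) - 4)**4))/447022 = (397419 + (-480 - 48*(5*(-1) - 4)**4))*(1/447022) = (397419 + (-480 - 48*(-5 - 4)**4))*(1/447022) = (397419 + (-480 - 48*((-9)**2)**2))*(1/447022) = (397419 + (-480 - 48*81**2))*(1/447022) = (397419 + (-480 - 48*6561))*(1/447022) = (397419 + (-480 - 314928))*(1/447022) = (397419 - 315408)*(1/447022) = 82011*(1/447022) = 82011/447022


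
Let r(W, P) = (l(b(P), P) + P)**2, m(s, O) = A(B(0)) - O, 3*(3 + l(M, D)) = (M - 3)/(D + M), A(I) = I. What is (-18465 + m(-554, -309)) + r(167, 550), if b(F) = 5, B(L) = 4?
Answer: 779156884849/2772225 ≈ 2.8106e+5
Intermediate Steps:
l(M, D) = -3 + (-3 + M)/(3*(D + M)) (l(M, D) = -3 + ((M - 3)/(D + M))/3 = -3 + ((-3 + M)/(D + M))/3 = -3 + (-3 + M)/(3*(D + M)))
m(s, O) = 4 - O
r(W, P) = (P + (-43/3 - 3*P)/(5 + P))**2 (r(W, P) = ((-1 - 3*P - 8/3*5)/(P + 5) + P)**2 = ((-1 - 3*P - 40/3)/(5 + P) + P)**2 = ((-43/3 - 3*P)/(5 + P) + P)**2 = (P + (-43/3 - 3*P)/(5 + P))**2)
(-18465 + m(-554, -309)) + r(167, 550) = (-18465 + (4 - 1*(-309))) + (-43 + 3*550**2 + 6*550)**2/(9*(5 + 550)**2) = (-18465 + (4 + 309)) + (1/9)*(-43 + 3*302500 + 3300)**2/555**2 = (-18465 + 313) + (1/9)*(1/308025)*(-43 + 907500 + 3300)**2 = -18152 + (1/9)*(1/308025)*910757**2 = -18152 + (1/9)*(1/308025)*829478313049 = -18152 + 829478313049/2772225 = 779156884849/2772225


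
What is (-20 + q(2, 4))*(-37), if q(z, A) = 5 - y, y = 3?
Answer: 666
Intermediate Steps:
q(z, A) = 2 (q(z, A) = 5 - 1*3 = 5 - 3 = 2)
(-20 + q(2, 4))*(-37) = (-20 + 2)*(-37) = -18*(-37) = 666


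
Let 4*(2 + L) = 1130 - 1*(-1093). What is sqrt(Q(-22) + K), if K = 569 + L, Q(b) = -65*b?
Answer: sqrt(10211)/2 ≈ 50.525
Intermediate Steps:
L = 2215/4 (L = -2 + (1130 - 1*(-1093))/4 = -2 + (1130 + 1093)/4 = -2 + (1/4)*2223 = -2 + 2223/4 = 2215/4 ≈ 553.75)
K = 4491/4 (K = 569 + 2215/4 = 4491/4 ≈ 1122.8)
sqrt(Q(-22) + K) = sqrt(-65*(-22) + 4491/4) = sqrt(1430 + 4491/4) = sqrt(10211/4) = sqrt(10211)/2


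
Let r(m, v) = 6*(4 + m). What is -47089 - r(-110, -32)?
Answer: -46453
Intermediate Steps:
r(m, v) = 24 + 6*m
-47089 - r(-110, -32) = -47089 - (24 + 6*(-110)) = -47089 - (24 - 660) = -47089 - 1*(-636) = -47089 + 636 = -46453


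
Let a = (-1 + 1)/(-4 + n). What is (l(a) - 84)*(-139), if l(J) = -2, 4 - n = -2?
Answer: 11954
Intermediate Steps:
n = 6 (n = 4 - 1*(-2) = 4 + 2 = 6)
a = 0 (a = (-1 + 1)/(-4 + 6) = 0/2 = 0*(½) = 0)
(l(a) - 84)*(-139) = (-2 - 84)*(-139) = -86*(-139) = 11954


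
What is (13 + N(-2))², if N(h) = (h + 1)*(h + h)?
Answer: 289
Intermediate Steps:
N(h) = 2*h*(1 + h) (N(h) = (1 + h)*(2*h) = 2*h*(1 + h))
(13 + N(-2))² = (13 + 2*(-2)*(1 - 2))² = (13 + 2*(-2)*(-1))² = (13 + 4)² = 17² = 289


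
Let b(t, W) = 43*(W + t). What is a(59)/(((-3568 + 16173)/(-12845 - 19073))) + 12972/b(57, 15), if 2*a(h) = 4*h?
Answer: -958085587/3252090 ≈ -294.61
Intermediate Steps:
b(t, W) = 43*W + 43*t
a(h) = 2*h (a(h) = (4*h)/2 = 2*h)
a(59)/(((-3568 + 16173)/(-12845 - 19073))) + 12972/b(57, 15) = (2*59)/(((-3568 + 16173)/(-12845 - 19073))) + 12972/(43*15 + 43*57) = 118/((12605/(-31918))) + 12972/(645 + 2451) = 118/((12605*(-1/31918))) + 12972/3096 = 118/(-12605/31918) + 12972*(1/3096) = 118*(-31918/12605) + 1081/258 = -3766324/12605 + 1081/258 = -958085587/3252090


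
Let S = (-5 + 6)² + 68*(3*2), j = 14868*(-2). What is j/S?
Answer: -29736/409 ≈ -72.704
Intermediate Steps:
j = -29736
S = 409 (S = 1² + 68*6 = 1 + 408 = 409)
j/S = -29736/409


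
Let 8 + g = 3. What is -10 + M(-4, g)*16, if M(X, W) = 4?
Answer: 54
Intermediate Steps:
g = -5 (g = -8 + 3 = -5)
-10 + M(-4, g)*16 = -10 + 4*16 = -10 + 64 = 54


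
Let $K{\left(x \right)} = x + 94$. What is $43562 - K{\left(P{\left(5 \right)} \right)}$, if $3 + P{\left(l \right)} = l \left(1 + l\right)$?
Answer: $43441$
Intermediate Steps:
$P{\left(l \right)} = -3 + l \left(1 + l\right)$
$K{\left(x \right)} = 94 + x$
$43562 - K{\left(P{\left(5 \right)} \right)} = 43562 - \left(94 + \left(-3 + 5 + 5^{2}\right)\right) = 43562 - \left(94 + \left(-3 + 5 + 25\right)\right) = 43562 - \left(94 + 27\right) = 43562 - 121 = 43441$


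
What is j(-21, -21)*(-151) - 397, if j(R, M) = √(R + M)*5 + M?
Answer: 2774 - 755*I*√42 ≈ 2774.0 - 4893.0*I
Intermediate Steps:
j(R, M) = M + 5*√(M + R) (j(R, M) = √(M + R)*5 + M = 5*√(M + R) + M = M + 5*√(M + R))
j(-21, -21)*(-151) - 397 = (-21 + 5*√(-21 - 21))*(-151) - 397 = (-21 + 5*√(-42))*(-151) - 397 = (-21 + 5*(I*√42))*(-151) - 397 = (-21 + 5*I*√42)*(-151) - 397 = (3171 - 755*I*√42) - 397 = 2774 - 755*I*√42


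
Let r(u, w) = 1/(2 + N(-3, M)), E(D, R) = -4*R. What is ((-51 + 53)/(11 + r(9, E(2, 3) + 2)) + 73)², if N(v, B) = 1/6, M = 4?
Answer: 118875409/22201 ≈ 5354.5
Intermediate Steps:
N(v, B) = ⅙
r(u, w) = 6/13 (r(u, w) = 1/(2 + ⅙) = 1/(13/6) = 6/13)
((-51 + 53)/(11 + r(9, E(2, 3) + 2)) + 73)² = ((-51 + 53)/(11 + 6/13) + 73)² = (2/(149/13) + 73)² = (2*(13/149) + 73)² = (26/149 + 73)² = (10903/149)² = 118875409/22201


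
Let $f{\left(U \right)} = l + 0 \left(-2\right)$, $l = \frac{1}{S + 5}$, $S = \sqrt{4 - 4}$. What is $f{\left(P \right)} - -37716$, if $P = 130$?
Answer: $\frac{188581}{5} \approx 37716.0$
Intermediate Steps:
$S = 0$ ($S = \sqrt{0} = 0$)
$l = \frac{1}{5}$ ($l = \frac{1}{0 + 5} = \frac{1}{5} \approx 0.2$)
$f{\left(U \right)} = \frac{1}{5}$ ($f{\left(U \right)} = \frac{1}{5} + 0 \left(-2\right) = \frac{1}{5} + 0 = \frac{1}{5}$)
$f{\left(P \right)} - -37716 = \frac{1}{5} - -37716 = \frac{1}{5} + 37716 = \frac{188581}{5}$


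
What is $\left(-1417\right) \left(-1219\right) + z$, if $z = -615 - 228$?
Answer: $1726480$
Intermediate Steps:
$z = -843$ ($z = -615 - 228 = -843$)
$\left(-1417\right) \left(-1219\right) + z = \left(-1417\right) \left(-1219\right) - 843 = 1727323 - 843 = 1726480$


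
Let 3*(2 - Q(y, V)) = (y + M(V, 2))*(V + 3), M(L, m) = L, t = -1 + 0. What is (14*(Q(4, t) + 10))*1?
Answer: 140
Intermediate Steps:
t = -1
Q(y, V) = 2 - (3 + V)*(V + y)/3 (Q(y, V) = 2 - (y + V)*(V + 3)/3 = 2 - (V + y)*(3 + V)/3 = 2 - (3 + V)*(V + y)/3)
(14*(Q(4, t) + 10))*1 = (14*((2 - 1*(-1) - 1*4 - 1/3*(-1)**2 - 1/3*(-1)*4) + 10))*1 = (14*((2 + 1 - 4 - 1/3*1 + 4/3) + 10))*1 = (14*((2 + 1 - 4 - 1/3 + 4/3) + 10))*1 = (14*(0 + 10))*1 = (14*10)*1 = 140*1 = 140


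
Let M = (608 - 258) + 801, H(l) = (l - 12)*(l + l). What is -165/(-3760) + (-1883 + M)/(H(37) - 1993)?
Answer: 555183/107536 ≈ 5.1628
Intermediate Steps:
H(l) = 2*l*(-12 + l) (H(l) = (-12 + l)*(2*l) = 2*l*(-12 + l))
M = 1151 (M = 350 + 801 = 1151)
-165/(-3760) + (-1883 + M)/(H(37) - 1993) = -165/(-3760) + (-1883 + 1151)/(2*37*(-12 + 37) - 1993) = -165*(-1/3760) - 732/(2*37*25 - 1993) = 33/752 - 732/(1850 - 1993) = 33/752 - 732/(-143) = 33/752 - 732*(-1/143) = 33/752 + 732/143 = 555183/107536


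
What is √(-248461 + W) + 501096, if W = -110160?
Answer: 501096 + I*√358621 ≈ 5.011e+5 + 598.85*I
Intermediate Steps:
√(-248461 + W) + 501096 = √(-248461 - 110160) + 501096 = √(-358621) + 501096 = I*√358621 + 501096 = 501096 + I*√358621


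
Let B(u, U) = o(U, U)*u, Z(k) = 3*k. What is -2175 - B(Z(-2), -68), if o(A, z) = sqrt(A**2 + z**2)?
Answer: -2175 + 408*sqrt(2) ≈ -1598.0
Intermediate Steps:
B(u, U) = u*sqrt(2)*sqrt(U**2) (B(u, U) = sqrt(U**2 + U**2)*u = sqrt(2*U**2)*u = (sqrt(2)*sqrt(U**2))*u = u*sqrt(2)*sqrt(U**2))
-2175 - B(Z(-2), -68) = -2175 - 3*(-2)*sqrt(2)*sqrt((-68)**2) = -2175 - (-6)*sqrt(2)*sqrt(4624) = -2175 - (-6)*sqrt(2)*68 = -2175 - (-408)*sqrt(2) = -2175 + 408*sqrt(2)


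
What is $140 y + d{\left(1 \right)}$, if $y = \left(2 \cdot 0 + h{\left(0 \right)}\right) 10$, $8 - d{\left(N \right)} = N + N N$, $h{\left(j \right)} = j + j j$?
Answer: $6$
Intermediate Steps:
$h{\left(j \right)} = j + j^{2}$
$d{\left(N \right)} = 8 - N - N^{2}$ ($d{\left(N \right)} = 8 - \left(N + N N\right) = 8 - \left(N + N^{2}\right) = 8 - N - N^{2}$)
$y = 0$ ($y = \left(2 \cdot 0 + 0 \left(1 + 0\right)\right) 10 = \left(0 + 0 \cdot 1\right) 10 = \left(0 + 0\right) 10 = 0 \cdot 10 = 0$)
$140 y + d{\left(1 \right)} = 140 \cdot 0 - -6 = 0 - -6 = 0 + 6 = 6$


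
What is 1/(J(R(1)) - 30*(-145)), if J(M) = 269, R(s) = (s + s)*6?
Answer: 1/4619 ≈ 0.00021650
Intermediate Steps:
R(s) = 12*s (R(s) = (2*s)*6 = 12*s)
1/(J(R(1)) - 30*(-145)) = 1/(269 - 30*(-145)) = 1/(269 + 4350) = 1/4619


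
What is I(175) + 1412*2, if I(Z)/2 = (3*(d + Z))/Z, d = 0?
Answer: 2830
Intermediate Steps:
I(Z) = 6 (I(Z) = 2*((3*(0 + Z))/Z) = 2*((3*Z)/Z) = 2*3 = 6)
I(175) + 1412*2 = 6 + 1412*2 = 6 + 2824 = 2830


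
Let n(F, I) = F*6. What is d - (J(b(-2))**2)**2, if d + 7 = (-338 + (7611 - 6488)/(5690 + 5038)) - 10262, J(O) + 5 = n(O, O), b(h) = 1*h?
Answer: -1009804061/10728 ≈ -94128.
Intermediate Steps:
b(h) = h
n(F, I) = 6*F
J(O) = -5 + 6*O
d = -113790773/10728 (d = -7 + ((-338 + (7611 - 6488)/(5690 + 5038)) - 10262) = -7 + ((-338 + 1123/10728) - 10262) = -7 + (-3624941/10728 - 10262) = -7 - 113715677/10728 = -113790773/10728 ≈ -10607.)
d - (J(b(-2))**2)**2 = -113790773/10728 - ((-5 + 6*(-2))**2)**2 = -113790773/10728 - ((-5 - 12)**2)**2 = -113790773/10728 - ((-17)**2)**2 = -113790773/10728 - 1*289**2 = -113790773/10728 - 1*83521 = -113790773/10728 - 83521 = -1009804061/10728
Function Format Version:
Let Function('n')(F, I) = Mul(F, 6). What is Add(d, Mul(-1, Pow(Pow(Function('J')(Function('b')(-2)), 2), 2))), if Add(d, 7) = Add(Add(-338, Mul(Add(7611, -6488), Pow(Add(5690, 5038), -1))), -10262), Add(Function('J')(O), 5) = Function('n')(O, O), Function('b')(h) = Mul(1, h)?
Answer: Rational(-1009804061, 10728) ≈ -94128.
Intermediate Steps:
Function('b')(h) = h
Function('n')(F, I) = Mul(6, F)
Function('J')(O) = Add(-5, Mul(6, O))
d = Rational(-113790773, 10728) (d = Add(-7, Add(Add(-338, Mul(Add(7611, -6488), Pow(Add(5690, 5038), -1))), -10262)) = Add(-7, Add(Add(-338, Mul(1123, Pow(10728, -1))), -10262)) = Add(-7, Add(Add(-338, Mul(1123, Rational(1, 10728))), -10262)) = Add(-7, Add(Add(-338, Rational(1123, 10728)), -10262)) = Add(-7, Add(Rational(-3624941, 10728), -10262)) = Add(-7, Rational(-113715677, 10728)) = Rational(-113790773, 10728) ≈ -10607.)
Add(d, Mul(-1, Pow(Pow(Function('J')(Function('b')(-2)), 2), 2))) = Add(Rational(-113790773, 10728), Mul(-1, Pow(Pow(Add(-5, Mul(6, -2)), 2), 2))) = Add(Rational(-113790773, 10728), Mul(-1, Pow(Pow(Add(-5, -12), 2), 2))) = Add(Rational(-113790773, 10728), Mul(-1, Pow(Pow(-17, 2), 2))) = Add(Rational(-113790773, 10728), Mul(-1, Pow(289, 2))) = Add(Rational(-113790773, 10728), Mul(-1, 83521)) = Add(Rational(-113790773, 10728), -83521) = Rational(-1009804061, 10728)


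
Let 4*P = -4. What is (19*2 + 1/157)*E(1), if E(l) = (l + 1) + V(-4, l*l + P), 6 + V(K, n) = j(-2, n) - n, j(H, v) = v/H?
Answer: -23868/157 ≈ -152.03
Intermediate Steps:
P = -1 (P = (¼)*(-4) = -1)
V(K, n) = -6 - 3*n/2 (V(K, n) = -6 + (n/(-2) - n) = -6 + (n*(-½) - n) = -6 + (-n/2 - n) = -6 - 3*n/2)
E(l) = -7/2 + l - 3*l²/2 (E(l) = (l + 1) + (-6 - 3*(l*l - 1)/2) = (1 + l) + (-6 - 3*(l² - 1)/2) = (1 + l) + (-6 - 3*(-1 + l²)/2) = (1 + l) + (-6 + (3/2 - 3*l²/2)) = (1 + l) + (-9/2 - 3*l²/2) = -7/2 + l - 3*l²/2)
(19*2 + 1/157)*E(1) = (19*2 + 1/157)*(-7/2 + 1 - 3/2*1²) = (38 + 1/157)*(-7/2 + 1 - 3/2*1) = 5967*(-7/2 + 1 - 3/2)/157 = (5967/157)*(-4) = -23868/157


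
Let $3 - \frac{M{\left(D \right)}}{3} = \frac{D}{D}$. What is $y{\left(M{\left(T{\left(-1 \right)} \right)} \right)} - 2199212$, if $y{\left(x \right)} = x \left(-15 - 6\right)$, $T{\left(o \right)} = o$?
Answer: $-2199338$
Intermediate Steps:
$M{\left(D \right)} = 6$ ($M{\left(D \right)} = 9 - 3 \frac{D}{D} = 9 - 3 = 6$)
$y{\left(x \right)} = - 21 x$ ($y{\left(x \right)} = x \left(-21\right) = - 21 x$)
$y{\left(M{\left(T{\left(-1 \right)} \right)} \right)} - 2199212 = \left(-21\right) 6 - 2199212 = -126 - 2199212 = -2199338$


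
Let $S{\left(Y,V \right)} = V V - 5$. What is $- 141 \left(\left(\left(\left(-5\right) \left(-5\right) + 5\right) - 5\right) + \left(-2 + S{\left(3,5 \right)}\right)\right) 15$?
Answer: $-90945$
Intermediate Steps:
$S{\left(Y,V \right)} = -5 + V^{2}$ ($S{\left(Y,V \right)} = V^{2} - 5 = -5 + V^{2}$)
$- 141 \left(\left(\left(\left(-5\right) \left(-5\right) + 5\right) - 5\right) + \left(-2 + S{\left(3,5 \right)}\right)\right) 15 = - 141 \left(\left(\left(\left(-5\right) \left(-5\right) + 5\right) - 5\right) - \left(7 - 25\right)\right) 15 = - 141 \left(\left(\left(25 + 5\right) - 5\right) + \left(-2 + \left(-5 + 25\right)\right)\right) 15 = - 141 \left(\left(30 - 5\right) + \left(-2 + 20\right)\right) 15 = - 141 \left(25 + 18\right) 15 = - 141 \cdot 43 \cdot 15 = \left(-141\right) 645 = -90945$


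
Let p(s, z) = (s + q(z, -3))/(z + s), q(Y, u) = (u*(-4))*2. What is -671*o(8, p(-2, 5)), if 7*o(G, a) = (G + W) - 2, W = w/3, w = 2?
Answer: -13420/21 ≈ -639.05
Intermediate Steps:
q(Y, u) = -8*u (q(Y, u) = -4*u*2 = -8*u)
p(s, z) = (24 + s)/(s + z) (p(s, z) = (s - 8*(-3))/(z + s) = (s + 24)/(s + z) = (24 + s)/(s + z))
W = ⅔ (W = 2/3 = 2*(⅓) = ⅔ ≈ 0.66667)
o(G, a) = -4/21 + G/7 (o(G, a) = ((G + ⅔) - 2)/7 = ((⅔ + G) - 2)/7 = (-4/3 + G)/7 = -4/21 + G/7)
-671*o(8, p(-2, 5)) = -671*(-4/21 + (⅐)*8) = -671*(-4/21 + 8/7) = -671*20/21 = -13420/21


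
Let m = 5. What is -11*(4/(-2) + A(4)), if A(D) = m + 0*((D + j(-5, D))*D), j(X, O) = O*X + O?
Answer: -33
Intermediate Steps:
j(X, O) = O + O*X
A(D) = 5 (A(D) = 5 + 0*((D + D*(1 - 5))*D) = 5 + 0*((D + D*(-4))*D) = 5 + 0*((D - 4*D)*D) = 5 + 0*((-3*D)*D) = 5 + 0*(-3*D²) = 5 + 0 = 5)
-11*(4/(-2) + A(4)) = -11*(4/(-2) + 5) = -11*(4*(-½) + 5) = -11*(-2 + 5) = -11*3 = -33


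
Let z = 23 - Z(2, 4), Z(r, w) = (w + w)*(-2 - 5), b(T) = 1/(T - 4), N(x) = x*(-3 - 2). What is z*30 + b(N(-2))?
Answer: 14221/6 ≈ 2370.2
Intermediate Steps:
N(x) = -5*x (N(x) = x*(-5) = -5*x)
b(T) = 1/(-4 + T)
Z(r, w) = -14*w (Z(r, w) = (2*w)*(-7) = -14*w)
z = 79 (z = 23 - (-14)*4 = 23 - 1*(-56) = 23 + 56 = 79)
z*30 + b(N(-2)) = 79*30 + 1/(-4 - 5*(-2)) = 2370 + 1/(-4 + 10) = 2370 + 1/6 = 2370 + ⅙ = 14221/6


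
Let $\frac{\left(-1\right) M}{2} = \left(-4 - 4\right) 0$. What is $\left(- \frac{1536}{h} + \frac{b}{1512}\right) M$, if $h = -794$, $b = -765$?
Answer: $0$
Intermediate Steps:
$M = 0$ ($M = - 2 \left(-4 - 4\right) 0 = - 2 \left(\left(-8\right) 0\right) = \left(-2\right) 0 = 0$)
$\left(- \frac{1536}{h} + \frac{b}{1512}\right) M = \left(- \frac{1536}{-794} - \frac{765}{1512}\right) 0 = \left(\left(-1536\right) \left(- \frac{1}{794}\right) - \frac{85}{168}\right) 0 = \left(\frac{768}{397} - \frac{85}{168}\right) 0 = \frac{95279}{66696} \cdot 0 = 0$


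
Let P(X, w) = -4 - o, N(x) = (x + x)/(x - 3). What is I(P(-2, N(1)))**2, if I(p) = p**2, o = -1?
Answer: 81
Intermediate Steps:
N(x) = 2*x/(-3 + x) (N(x) = (2*x)/(-3 + x) = 2*x/(-3 + x))
P(X, w) = -3 (P(X, w) = -4 - 1*(-1) = -4 + 1 = -3)
I(P(-2, N(1)))**2 = ((-3)**2)**2 = 9**2 = 81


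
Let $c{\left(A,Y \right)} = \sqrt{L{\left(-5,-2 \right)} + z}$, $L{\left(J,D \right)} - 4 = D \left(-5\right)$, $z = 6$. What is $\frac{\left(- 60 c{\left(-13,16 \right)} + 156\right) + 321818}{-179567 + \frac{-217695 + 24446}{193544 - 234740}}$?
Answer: $- \frac{13264040904}{7397248883} + \frac{4943520 \sqrt{5}}{7397248883} \approx -1.7916$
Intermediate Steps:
$L{\left(J,D \right)} = 4 - 5 D$ ($L{\left(J,D \right)} = 4 + D \left(-5\right) = 4 - 5 D$)
$c{\left(A,Y \right)} = 2 \sqrt{5}$ ($c{\left(A,Y \right)} = \sqrt{\left(4 - -10\right) + 6} = \sqrt{\left(4 + 10\right) + 6} = \sqrt{14 + 6} = \sqrt{20} = 2 \sqrt{5}$)
$\frac{\left(- 60 c{\left(-13,16 \right)} + 156\right) + 321818}{-179567 + \frac{-217695 + 24446}{193544 - 234740}} = \frac{\left(- 60 \cdot 2 \sqrt{5} + 156\right) + 321818}{-179567 + \frac{-217695 + 24446}{193544 - 234740}} = \frac{\left(- 120 \sqrt{5} + 156\right) + 321818}{-179567 - \frac{193249}{-41196}} = \frac{\left(156 - 120 \sqrt{5}\right) + 321818}{-179567 - - \frac{193249}{41196}} = \frac{321974 - 120 \sqrt{5}}{-179567 + \frac{193249}{41196}} = \frac{321974 - 120 \sqrt{5}}{- \frac{7397248883}{41196}} = \left(321974 - 120 \sqrt{5}\right) \left(- \frac{41196}{7397248883}\right) = - \frac{13264040904}{7397248883} + \frac{4943520 \sqrt{5}}{7397248883}$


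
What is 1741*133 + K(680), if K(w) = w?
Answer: 232233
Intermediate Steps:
1741*133 + K(680) = 1741*133 + 680 = 231553 + 680 = 232233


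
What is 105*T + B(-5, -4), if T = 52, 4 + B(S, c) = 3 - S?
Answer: 5464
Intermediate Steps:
B(S, c) = -1 - S (B(S, c) = -4 + (3 - S) = -1 - S)
105*T + B(-5, -4) = 105*52 + (-1 - 1*(-5)) = 5460 + (-1 + 5) = 5460 + 4 = 5464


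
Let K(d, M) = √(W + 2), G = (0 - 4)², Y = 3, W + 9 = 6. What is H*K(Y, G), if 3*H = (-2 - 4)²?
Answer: 12*I ≈ 12.0*I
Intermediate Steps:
W = -3 (W = -9 + 6 = -3)
G = 16 (G = (-4)² = 16)
K(d, M) = I (K(d, M) = √(-3 + 2) = √(-1) = I)
H = 12 (H = (-2 - 4)²/3 = (⅓)*(-6)² = (⅓)*36 = 12)
H*K(Y, G) = 12*I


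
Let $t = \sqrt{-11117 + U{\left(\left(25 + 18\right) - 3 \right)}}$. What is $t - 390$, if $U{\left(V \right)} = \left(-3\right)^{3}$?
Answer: $-390 + 2 i \sqrt{2786} \approx -390.0 + 105.57 i$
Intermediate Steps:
$U{\left(V \right)} = -27$
$t = 2 i \sqrt{2786}$ ($t = \sqrt{-11117 - 27} = \sqrt{-11144} = 2 i \sqrt{2786} \approx 105.57 i$)
$t - 390 = 2 i \sqrt{2786} - 390 = -390 + 2 i \sqrt{2786}$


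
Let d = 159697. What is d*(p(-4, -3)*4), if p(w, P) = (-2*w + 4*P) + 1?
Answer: -1916364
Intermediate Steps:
p(w, P) = 1 - 2*w + 4*P
d*(p(-4, -3)*4) = 159697*((1 - 2*(-4) + 4*(-3))*4) = 159697*((1 + 8 - 12)*4) = 159697*(-3*4) = 159697*(-12) = -1916364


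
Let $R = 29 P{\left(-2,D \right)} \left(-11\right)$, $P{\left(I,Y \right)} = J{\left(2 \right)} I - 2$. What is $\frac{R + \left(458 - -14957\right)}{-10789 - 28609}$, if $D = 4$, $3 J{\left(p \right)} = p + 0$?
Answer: $- \frac{49435}{118194} \approx -0.41825$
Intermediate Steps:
$J{\left(p \right)} = \frac{p}{3}$ ($J{\left(p \right)} = \frac{p + 0}{3} = \frac{p}{3}$)
$P{\left(I,Y \right)} = -2 + \frac{2 I}{3}$ ($P{\left(I,Y \right)} = \frac{1}{3} \cdot 2 I - 2 = \frac{2 I}{3} - 2 = -2 + \frac{2 I}{3}$)
$R = \frac{3190}{3}$ ($R = 29 \left(-2 + \frac{2}{3} \left(-2\right)\right) \left(-11\right) = 29 \left(-2 - \frac{4}{3}\right) \left(-11\right) = 29 \left(- \frac{10}{3}\right) \left(-11\right) = \left(- \frac{290}{3}\right) \left(-11\right) = \frac{3190}{3} \approx 1063.3$)
$\frac{R + \left(458 - -14957\right)}{-10789 - 28609} = \frac{\frac{3190}{3} + \left(458 - -14957\right)}{-10789 - 28609} = \frac{\frac{3190}{3} + \left(458 + 14957\right)}{-39398} = \left(\frac{3190}{3} + 15415\right) \left(- \frac{1}{39398}\right) = \frac{49435}{3} \left(- \frac{1}{39398}\right) = - \frac{49435}{118194}$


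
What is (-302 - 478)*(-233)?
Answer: 181740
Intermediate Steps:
(-302 - 478)*(-233) = -780*(-233) = 181740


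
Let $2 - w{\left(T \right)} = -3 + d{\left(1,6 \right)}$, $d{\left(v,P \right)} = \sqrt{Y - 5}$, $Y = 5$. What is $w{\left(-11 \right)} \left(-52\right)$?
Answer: $-260$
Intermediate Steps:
$d{\left(v,P \right)} = 0$ ($d{\left(v,P \right)} = \sqrt{5 - 5} = \sqrt{0} = 0$)
$w{\left(T \right)} = 5$ ($w{\left(T \right)} = 2 - \left(-3 + 0\right) = 2 - -3 = 2 + 3 = 5$)
$w{\left(-11 \right)} \left(-52\right) = 5 \left(-52\right) = -260$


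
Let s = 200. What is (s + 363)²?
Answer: 316969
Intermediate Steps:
(s + 363)² = (200 + 363)² = 563² = 316969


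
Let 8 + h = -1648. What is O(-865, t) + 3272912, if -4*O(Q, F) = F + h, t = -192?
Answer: 3273374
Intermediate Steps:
h = -1656 (h = -8 - 1648 = -1656)
O(Q, F) = 414 - F/4 (O(Q, F) = -(F - 1656)/4 = -(-1656 + F)/4 = 414 - F/4)
O(-865, t) + 3272912 = (414 - 1/4*(-192)) + 3272912 = (414 + 48) + 3272912 = 462 + 3272912 = 3273374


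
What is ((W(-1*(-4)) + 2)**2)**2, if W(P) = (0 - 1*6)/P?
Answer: 1/16 ≈ 0.062500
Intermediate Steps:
W(P) = -6/P (W(P) = (0 - 6)/P = -6/P)
((W(-1*(-4)) + 2)**2)**2 = ((-6/((-1*(-4))) + 2)**2)**2 = ((-6/4 + 2)**2)**2 = ((-6*1/4 + 2)**2)**2 = ((-3/2 + 2)**2)**2 = ((1/2)**2)**2 = (1/4)**2 = 1/16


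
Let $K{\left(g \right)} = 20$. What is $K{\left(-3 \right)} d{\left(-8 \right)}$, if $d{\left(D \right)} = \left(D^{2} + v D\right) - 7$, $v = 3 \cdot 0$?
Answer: $1140$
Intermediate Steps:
$v = 0$
$d{\left(D \right)} = -7 + D^{2}$ ($d{\left(D \right)} = \left(D^{2} + 0 D\right) - 7 = \left(D^{2} + 0\right) - 7 = D^{2} - 7 = -7 + D^{2}$)
$K{\left(-3 \right)} d{\left(-8 \right)} = 20 \left(-7 + \left(-8\right)^{2}\right) = 20 \left(-7 + 64\right) = 20 \cdot 57 = 1140$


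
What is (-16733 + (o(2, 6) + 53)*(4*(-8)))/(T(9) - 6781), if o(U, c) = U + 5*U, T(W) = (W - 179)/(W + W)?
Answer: 169317/61114 ≈ 2.7705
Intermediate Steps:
T(W) = (-179 + W)/(2*W) (T(W) = (-179 + W)/((2*W)) = (-179 + W)*(1/(2*W)) = (-179 + W)/(2*W))
o(U, c) = 6*U
(-16733 + (o(2, 6) + 53)*(4*(-8)))/(T(9) - 6781) = (-16733 + (6*2 + 53)*(4*(-8)))/((1/2)*(-179 + 9)/9 - 6781) = (-16733 + (12 + 53)*(-32))/((1/2)*(1/9)*(-170) - 6781) = (-16733 + 65*(-32))/(-85/9 - 6781) = (-16733 - 2080)/(-61114/9) = -18813*(-9/61114) = 169317/61114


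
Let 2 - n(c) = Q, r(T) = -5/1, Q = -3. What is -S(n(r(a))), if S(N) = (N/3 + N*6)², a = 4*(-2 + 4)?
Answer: -9025/9 ≈ -1002.8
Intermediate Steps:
a = 8 (a = 4*2 = 8)
r(T) = -5 (r(T) = -5*1 = -5)
n(c) = 5 (n(c) = 2 - 1*(-3) = 2 + 3 = 5)
S(N) = 361*N²/9 (S(N) = (N*(⅓) + 6*N)² = (N/3 + 6*N)² = (19*N/3)² = 361*N²/9)
-S(n(r(a))) = -361*5²/9 = -361*25/9 = -1*9025/9 = -9025/9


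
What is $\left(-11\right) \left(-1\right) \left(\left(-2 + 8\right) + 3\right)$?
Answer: $99$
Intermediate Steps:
$\left(-11\right) \left(-1\right) \left(\left(-2 + 8\right) + 3\right) = 11 \left(6 + 3\right) = 11 \cdot 9 = 99$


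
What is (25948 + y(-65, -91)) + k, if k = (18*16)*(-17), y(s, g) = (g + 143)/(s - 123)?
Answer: 989431/47 ≈ 21052.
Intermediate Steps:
y(s, g) = (143 + g)/(-123 + s)
k = -4896 (k = 288*(-17) = -4896)
(25948 + y(-65, -91)) + k = (25948 + (143 - 91)/(-123 - 65)) - 4896 = (25948 + 52/(-188)) - 4896 = (25948 - 1/188*52) - 4896 = (25948 - 13/47) - 4896 = 1219543/47 - 4896 = 989431/47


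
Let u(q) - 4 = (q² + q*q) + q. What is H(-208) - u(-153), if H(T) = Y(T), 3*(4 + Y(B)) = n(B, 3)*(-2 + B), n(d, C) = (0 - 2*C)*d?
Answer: -134033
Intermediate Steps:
n(d, C) = -2*C*d (n(d, C) = (-2*C)*d = -2*C*d)
Y(B) = -4 - 2*B*(-2 + B) (Y(B) = -4 + ((-2*3*B)*(-2 + B))/3 = -4 + ((-6*B)*(-2 + B))/3 = -4 + (-6*B*(-2 + B))/3 = -4 - 2*B*(-2 + B))
H(T) = -4 - 2*T² + 4*T
u(q) = 4 + q + 2*q² (u(q) = 4 + ((q² + q*q) + q) = 4 + ((q² + q²) + q) = 4 + (2*q² + q) = 4 + (q + 2*q²) = 4 + q + 2*q²)
H(-208) - u(-153) = (-4 - 2*(-208)² + 4*(-208)) - (4 - 153 + 2*(-153)²) = (-4 - 2*43264 - 832) - (4 - 153 + 2*23409) = (-4 - 86528 - 832) - (4 - 153 + 46818) = -87364 - 1*46669 = -87364 - 46669 = -134033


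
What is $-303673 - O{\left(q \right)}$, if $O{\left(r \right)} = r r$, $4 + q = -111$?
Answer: $-316898$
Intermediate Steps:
$q = -115$ ($q = -4 - 111 = -115$)
$O{\left(r \right)} = r^{2}$
$-303673 - O{\left(q \right)} = -303673 - \left(-115\right)^{2} = -303673 - 13225 = -316898$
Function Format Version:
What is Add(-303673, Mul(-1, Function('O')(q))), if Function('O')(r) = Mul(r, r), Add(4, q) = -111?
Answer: -316898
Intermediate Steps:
q = -115 (q = Add(-4, -111) = -115)
Function('O')(r) = Pow(r, 2)
Add(-303673, Mul(-1, Function('O')(q))) = Add(-303673, Mul(-1, Pow(-115, 2))) = Add(-303673, Mul(-1, 13225)) = Add(-303673, -13225) = -316898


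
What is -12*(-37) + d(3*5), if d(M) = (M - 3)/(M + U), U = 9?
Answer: 889/2 ≈ 444.50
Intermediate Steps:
d(M) = (-3 + M)/(9 + M) (d(M) = (M - 3)/(M + 9) = (-3 + M)/(9 + M))
-12*(-37) + d(3*5) = -12*(-37) + (-3 + 3*5)/(9 + 3*5) = 444 + (-3 + 15)/(9 + 15) = 444 + 12/24 = 444 + (1/24)*12 = 444 + ½ = 889/2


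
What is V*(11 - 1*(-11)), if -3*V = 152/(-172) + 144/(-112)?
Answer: 14366/903 ≈ 15.909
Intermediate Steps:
V = 653/903 (V = -(152/(-172) + 144/(-112))/3 = -(152*(-1/172) + 144*(-1/112))/3 = -(-38/43 - 9/7)/3 = -⅓*(-653/301) = 653/903 ≈ 0.72315)
V*(11 - 1*(-11)) = 653*(11 - 1*(-11))/903 = 653*(11 + 11)/903 = (653/903)*22 = 14366/903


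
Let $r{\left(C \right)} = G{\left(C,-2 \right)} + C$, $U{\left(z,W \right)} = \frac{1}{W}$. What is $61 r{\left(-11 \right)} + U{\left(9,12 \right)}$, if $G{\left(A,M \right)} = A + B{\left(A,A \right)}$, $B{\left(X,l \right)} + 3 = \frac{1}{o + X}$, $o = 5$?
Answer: $- \frac{18421}{12} \approx -1535.1$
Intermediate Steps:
$B{\left(X,l \right)} = -3 + \frac{1}{5 + X}$
$G{\left(A,M \right)} = A + \frac{-14 - 3 A}{5 + A}$
$r{\left(C \right)} = C + \frac{-14 + C^{2} + 2 C}{5 + C}$ ($r{\left(C \right)} = \frac{-14 + C^{2} + 2 C}{5 + C} + C = C + \frac{-14 + C^{2} + 2 C}{5 + C}$)
$61 r{\left(-11 \right)} + U{\left(9,12 \right)} = 61 \frac{-14 + 2 \left(-11\right)^{2} + 7 \left(-11\right)}{5 - 11} + \frac{1}{12} = 61 \frac{-14 + 2 \cdot 121 - 77}{-6} + \frac{1}{12} = 61 \left(- \frac{-14 + 242 - 77}{6}\right) + \frac{1}{12} = 61 \left(\left(- \frac{1}{6}\right) 151\right) + \frac{1}{12} = 61 \left(- \frac{151}{6}\right) + \frac{1}{12} = - \frac{9211}{6} + \frac{1}{12} = - \frac{18421}{12}$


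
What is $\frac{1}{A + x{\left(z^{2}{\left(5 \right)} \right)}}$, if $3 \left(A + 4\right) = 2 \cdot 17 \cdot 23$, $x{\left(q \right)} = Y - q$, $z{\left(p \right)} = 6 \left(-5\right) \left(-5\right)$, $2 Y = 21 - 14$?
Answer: $- \frac{6}{133439} \approx -4.4964 \cdot 10^{-5}$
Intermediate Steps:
$Y = \frac{7}{2}$ ($Y = \frac{21 - 14}{2} = \frac{1}{2} \cdot 7 = \frac{7}{2} \approx 3.5$)
$z{\left(p \right)} = 150$ ($z{\left(p \right)} = \left(-30\right) \left(-5\right) = 150$)
$x{\left(q \right)} = \frac{7}{2} - q$
$A = \frac{770}{3}$ ($A = -4 + \frac{2 \cdot 17 \cdot 23}{3} = -4 + \frac{34 \cdot 23}{3} = -4 + \frac{1}{3} \cdot 782 = -4 + \frac{782}{3} = \frac{770}{3} \approx 256.67$)
$\frac{1}{A + x{\left(z^{2}{\left(5 \right)} \right)}} = \frac{1}{\frac{770}{3} + \left(\frac{7}{2} - 150^{2}\right)} = \frac{1}{\frac{770}{3} + \left(\frac{7}{2} - 22500\right)} = \frac{1}{\frac{770}{3} - \frac{44993}{2}} = \frac{1}{- \frac{133439}{6}} = - \frac{6}{133439}$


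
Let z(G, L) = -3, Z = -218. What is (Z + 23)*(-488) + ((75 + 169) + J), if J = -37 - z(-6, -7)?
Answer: 95370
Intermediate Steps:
J = -34 (J = -37 - 1*(-3) = -37 + 3 = -34)
(Z + 23)*(-488) + ((75 + 169) + J) = (-218 + 23)*(-488) + ((75 + 169) - 34) = -195*(-488) + (244 - 34) = 95160 + 210 = 95370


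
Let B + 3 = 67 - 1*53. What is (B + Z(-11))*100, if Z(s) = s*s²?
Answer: -132000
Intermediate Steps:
Z(s) = s³
B = 11 (B = -3 + (67 - 1*53) = -3 + (67 - 53) = -3 + 14 = 11)
(B + Z(-11))*100 = (11 + (-11)³)*100 = (11 - 1331)*100 = -1320*100 = -132000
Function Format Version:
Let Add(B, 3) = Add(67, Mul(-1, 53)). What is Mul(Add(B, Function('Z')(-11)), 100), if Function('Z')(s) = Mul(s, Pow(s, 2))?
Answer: -132000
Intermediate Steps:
Function('Z')(s) = Pow(s, 3)
B = 11 (B = Add(-3, Add(67, Mul(-1, 53))) = Add(-3, Add(67, -53)) = Add(-3, 14) = 11)
Mul(Add(B, Function('Z')(-11)), 100) = Mul(Add(11, Pow(-11, 3)), 100) = Mul(Add(11, -1331), 100) = Mul(-1320, 100) = -132000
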